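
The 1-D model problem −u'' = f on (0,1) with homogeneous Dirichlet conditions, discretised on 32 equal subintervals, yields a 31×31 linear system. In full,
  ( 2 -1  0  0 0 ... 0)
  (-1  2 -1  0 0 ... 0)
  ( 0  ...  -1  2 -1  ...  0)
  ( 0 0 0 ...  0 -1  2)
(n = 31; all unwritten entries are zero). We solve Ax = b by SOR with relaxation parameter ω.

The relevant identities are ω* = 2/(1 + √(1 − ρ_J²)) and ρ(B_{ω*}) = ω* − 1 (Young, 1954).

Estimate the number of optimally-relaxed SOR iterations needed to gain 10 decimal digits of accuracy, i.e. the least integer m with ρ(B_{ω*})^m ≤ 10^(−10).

m = 118

With n=31, ρ(Jacobi) = cos(π/32) = 0.9951847.
√(1−ρ_J²) simplifies to sin(π/32) = 0.0980171.
[ω*] 2 ÷ (1 + 0.0980171) = 2 ÷ 1.0980171 = 1.8214653.
ρ_SOR = ω* − 1 = 1.8214653 − 1 = 0.8214653.
10·ln10 = 23.0259; −ln(0.8214653) = 0.196666; m = ⌈23.0259/0.196666⌉ = ⌈117.081⌉ = 118.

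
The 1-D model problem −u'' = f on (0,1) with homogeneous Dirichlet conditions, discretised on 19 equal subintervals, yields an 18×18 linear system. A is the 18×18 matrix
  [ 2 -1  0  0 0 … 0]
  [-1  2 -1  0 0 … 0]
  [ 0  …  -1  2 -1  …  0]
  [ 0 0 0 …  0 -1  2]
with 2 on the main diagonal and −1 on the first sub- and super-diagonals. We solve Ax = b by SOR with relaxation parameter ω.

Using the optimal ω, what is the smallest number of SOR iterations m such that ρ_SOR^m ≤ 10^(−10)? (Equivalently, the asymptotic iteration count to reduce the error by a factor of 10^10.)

m = 70

With n=18, ρ(Jacobi) = cos(π/19) = 0.9863613.
root = sin(π/19) = 0.1645946  (since 1−cos² = sin²).
Young: ω* = 2/(1+√(1−ρ_J²)) = 2/(1+0.1645946) = 2/1.1645946 = 1.7173358.
ρ_SOR = ω* − 1 ≈ 0.7173358.
10·ln10 = 23.0259; −ln(0.7173358) = 0.332211; m = ⌈23.0259/0.332211⌉ = ⌈69.311⌉ = 70.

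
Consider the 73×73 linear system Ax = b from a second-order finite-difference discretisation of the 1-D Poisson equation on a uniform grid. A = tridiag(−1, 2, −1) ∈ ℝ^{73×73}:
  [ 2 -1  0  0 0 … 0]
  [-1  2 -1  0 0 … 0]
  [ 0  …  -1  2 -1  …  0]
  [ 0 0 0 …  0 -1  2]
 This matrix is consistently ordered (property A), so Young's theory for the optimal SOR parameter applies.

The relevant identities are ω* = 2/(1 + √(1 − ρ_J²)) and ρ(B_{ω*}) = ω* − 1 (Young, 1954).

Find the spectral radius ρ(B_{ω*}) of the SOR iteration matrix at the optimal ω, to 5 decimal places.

ρ_SOR = 0.91857

spectrum of D⁻¹(L+U) = {cos(kπ/74) : 1≤k≤73}; ρ_J = cos(π/74) = 0.99910.
√(1 − cos²(π/74)) = sin(π/74) ≈ 0.042441.
Young: ω* = 2/(1+√(1−ρ_J²)) = 2/(1+0.042441) = 2/1.042441 = 1.91857.
[ρ_SOR] ω* − 1 = 0.91857.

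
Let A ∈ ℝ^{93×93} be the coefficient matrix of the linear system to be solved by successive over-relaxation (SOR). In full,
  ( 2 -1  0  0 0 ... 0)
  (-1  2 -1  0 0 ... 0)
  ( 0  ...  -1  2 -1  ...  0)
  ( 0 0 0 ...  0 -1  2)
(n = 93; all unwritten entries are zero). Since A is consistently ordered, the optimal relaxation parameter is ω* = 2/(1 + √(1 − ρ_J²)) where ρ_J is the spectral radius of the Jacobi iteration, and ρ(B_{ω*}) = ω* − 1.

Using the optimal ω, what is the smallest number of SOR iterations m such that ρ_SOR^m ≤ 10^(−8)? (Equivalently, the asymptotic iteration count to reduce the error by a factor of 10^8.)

B_J for the 93×93 system has eigenvalues cos(kπ/94); ρ_J = cos(π/94) = 0.9994416.
√(1−ρ_J²) = |sin(π/94)| = 0.0334150
ω* = 2/(1+0.0334150) = 1.9353309
ρ(B_{ω*}) = ω*−1 = 0.9353309
8·ln10 = 18.4207; −ln(0.9353309) = 0.0668549; m = ⌈18.4207/0.0668549⌉ = ⌈275.533⌉ = 276.

m = 276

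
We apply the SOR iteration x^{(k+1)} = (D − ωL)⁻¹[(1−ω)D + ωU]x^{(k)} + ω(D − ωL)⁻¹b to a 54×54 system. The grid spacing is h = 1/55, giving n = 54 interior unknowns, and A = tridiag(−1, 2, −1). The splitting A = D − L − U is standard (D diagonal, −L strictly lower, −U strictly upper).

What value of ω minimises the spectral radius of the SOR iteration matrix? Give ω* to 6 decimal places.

ω* = 1.891989

[ρ_J] n=54: ρ(B_J) = cos(π/(n+1)) = cos(π/55) = 0.998369.
1 − cos²(π/55) = sin²(π/55) ⇒ √(1−ρ_J²) = sin(π/55) = 0.0570888.
So ω* = 2/1.0570888 = 1.891989 (Young).
ρ_SOR = ω* − 1 = 1.891989 − 1 = 0.891989.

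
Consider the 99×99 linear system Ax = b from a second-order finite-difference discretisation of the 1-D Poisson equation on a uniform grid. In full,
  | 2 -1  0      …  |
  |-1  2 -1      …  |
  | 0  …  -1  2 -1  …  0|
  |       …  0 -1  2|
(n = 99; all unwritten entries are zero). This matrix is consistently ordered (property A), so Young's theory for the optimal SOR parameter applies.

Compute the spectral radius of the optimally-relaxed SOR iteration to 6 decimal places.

ρ_SOR = 0.939092

With n=99, ρ(Jacobi) = cos(π/100) = 0.999507.
√(1−ρ_J²) simplifies to sin(π/100) = 0.0314108.
Young: ω* = 2/(1+√(1−ρ_J²)) = 2/(1+0.0314108) = 2/1.0314108 = 1.939092.
and ρ(B_{ω*}) = 1.939092 − 1 = 0.939092.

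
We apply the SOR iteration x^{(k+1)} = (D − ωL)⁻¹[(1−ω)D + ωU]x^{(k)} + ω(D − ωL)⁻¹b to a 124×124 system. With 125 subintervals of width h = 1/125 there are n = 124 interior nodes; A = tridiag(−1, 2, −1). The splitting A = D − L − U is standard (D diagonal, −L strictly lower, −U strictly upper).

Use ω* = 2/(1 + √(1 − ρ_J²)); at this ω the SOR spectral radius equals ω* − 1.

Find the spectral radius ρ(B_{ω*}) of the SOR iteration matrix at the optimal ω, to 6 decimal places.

½·tridiag(1,0,1) at n=124: λ_k = cos(kπ/125); max |λ| at k=1 ⇒ ρ_J = cos(π/125) ≈ 0.999684.
1 − cos²(π/125) = sin²(π/125) ⇒ √(1−ρ_J²) = sin(π/125) = 0.0251301.
[ω*] 2 ÷ (1 + 0.0251301) = 2 ÷ 1.0251301 = 1.950972.
ρ(B_{ω*}) = ω*−1 = 0.950972

ρ_SOR = 0.950972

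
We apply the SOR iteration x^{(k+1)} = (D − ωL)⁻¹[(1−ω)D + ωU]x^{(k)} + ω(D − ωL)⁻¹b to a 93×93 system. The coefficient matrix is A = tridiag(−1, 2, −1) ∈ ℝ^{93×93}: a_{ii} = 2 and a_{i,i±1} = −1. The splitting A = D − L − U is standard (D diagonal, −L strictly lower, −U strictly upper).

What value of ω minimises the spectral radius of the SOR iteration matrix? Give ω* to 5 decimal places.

ω* = 1.93533

ρ_J = max_k |cos(kπ/94)| = cos(π/94) = 0.99944
1 − cos²(π/94) = sin²(π/94) ⇒ √(1−ρ_J²) = sin(π/94) = 0.033415.
ω* = 2/(1+0.033415) = 1.93533
[ρ_SOR] ω* − 1 = 0.93533.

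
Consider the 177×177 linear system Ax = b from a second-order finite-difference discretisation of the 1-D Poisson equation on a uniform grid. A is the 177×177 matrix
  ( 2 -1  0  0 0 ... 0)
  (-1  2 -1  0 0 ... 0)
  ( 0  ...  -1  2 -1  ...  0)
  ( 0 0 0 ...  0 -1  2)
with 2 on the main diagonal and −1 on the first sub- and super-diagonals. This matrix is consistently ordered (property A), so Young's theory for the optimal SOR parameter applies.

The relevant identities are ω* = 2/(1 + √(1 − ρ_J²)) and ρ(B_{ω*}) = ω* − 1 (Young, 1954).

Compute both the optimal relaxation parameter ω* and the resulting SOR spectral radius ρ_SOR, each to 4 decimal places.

B_J for the 177×177 system has eigenvalues cos(kπ/178); ρ_J = cos(π/178) = 0.9998.
√(1 − cos²(π/178)) = sin(π/178) ≈ 0.01765.
ω* = 2/(1 + 0.01765) = 2/1.01765 = 1.9653.
At ω = 1.9653 every |λ(B_ω)| = ω−1, so ρ_SOR = 0.9653.

ω* = 1.9653, ρ_SOR = 0.9653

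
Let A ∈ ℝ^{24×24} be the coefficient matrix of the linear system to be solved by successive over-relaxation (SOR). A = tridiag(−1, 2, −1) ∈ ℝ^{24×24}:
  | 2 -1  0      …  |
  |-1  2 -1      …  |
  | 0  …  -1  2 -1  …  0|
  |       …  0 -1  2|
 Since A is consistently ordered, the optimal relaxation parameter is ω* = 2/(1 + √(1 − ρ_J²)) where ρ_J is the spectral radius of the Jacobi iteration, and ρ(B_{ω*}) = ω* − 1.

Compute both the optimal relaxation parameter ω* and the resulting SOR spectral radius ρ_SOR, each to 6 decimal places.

B_J for the 24×24 system has eigenvalues cos(kπ/25); ρ_J = cos(π/25) = 0.992115.
√(1−ρ_J²) = |sin(π/25)| = 0.1253332
[ω*] 2 ÷ (1 + 0.1253332) = 2 ÷ 1.1253332 = 1.777251.
At ω = 1.777251 every |λ(B_ω)| = ω−1, so ρ_SOR = 0.777251.

ω* = 1.777251, ρ_SOR = 0.777251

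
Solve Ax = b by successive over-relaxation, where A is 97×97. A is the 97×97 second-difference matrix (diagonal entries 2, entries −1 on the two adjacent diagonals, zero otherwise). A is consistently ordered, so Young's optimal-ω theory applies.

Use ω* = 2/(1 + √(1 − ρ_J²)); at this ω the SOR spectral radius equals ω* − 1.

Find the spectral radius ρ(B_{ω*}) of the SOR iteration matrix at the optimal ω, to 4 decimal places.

ρ_SOR = 0.9379

B_J for the 97×97 system has eigenvalues cos(kπ/98); ρ_J = cos(π/98) = 0.9995.
√(1−ρ_J²) = |sin(π/98)| = 0.03205
ω* = 2/(1 + 0.03205) = 2/1.03205 = 1.9379.
At ω = 1.9379 every |λ(B_ω)| = ω−1, so ρ_SOR = 0.9379.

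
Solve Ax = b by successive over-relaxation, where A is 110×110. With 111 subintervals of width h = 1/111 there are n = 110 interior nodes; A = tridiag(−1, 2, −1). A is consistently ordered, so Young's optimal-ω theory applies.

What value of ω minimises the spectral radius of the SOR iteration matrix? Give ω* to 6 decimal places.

ω* = 1.944960

ρ_J = max_k |cos(kπ/111)| = cos(π/111) = 0.999600
√(1−ρ_J²) = |sin(π/111)| = 0.0282989
So ω* = 2/1.0282989 = 1.944960 (Young).
At ω = 1.944960 every |λ(B_ω)| = ω−1, so ρ_SOR = 0.944960.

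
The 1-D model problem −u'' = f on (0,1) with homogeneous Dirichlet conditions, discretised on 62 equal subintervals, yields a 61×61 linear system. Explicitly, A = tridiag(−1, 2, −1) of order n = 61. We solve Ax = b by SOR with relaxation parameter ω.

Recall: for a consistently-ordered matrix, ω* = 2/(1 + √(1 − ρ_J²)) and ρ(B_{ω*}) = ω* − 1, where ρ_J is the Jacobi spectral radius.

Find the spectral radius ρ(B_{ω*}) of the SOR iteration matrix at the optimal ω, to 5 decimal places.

n=61: λ(B_J) = 1 − λ(A)/2 = cos(kπ/62); k=1 gives ρ_J = 0.99872.
√(1−ρ_J²) simplifies to sin(π/62) = 0.050649.
ω* = 2/(1+0.050649) = 1.90359
ρ_SOR = ω* − 1 ≈ 0.90359.

ρ_SOR = 0.90359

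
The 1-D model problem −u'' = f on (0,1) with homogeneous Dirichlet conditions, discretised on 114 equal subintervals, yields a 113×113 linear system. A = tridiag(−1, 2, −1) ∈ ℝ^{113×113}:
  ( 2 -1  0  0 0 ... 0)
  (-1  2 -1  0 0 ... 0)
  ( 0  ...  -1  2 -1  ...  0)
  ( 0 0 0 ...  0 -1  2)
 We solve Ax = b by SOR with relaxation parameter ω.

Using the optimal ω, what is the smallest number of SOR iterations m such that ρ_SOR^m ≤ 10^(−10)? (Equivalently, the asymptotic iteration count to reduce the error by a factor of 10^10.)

½·tridiag(1,0,1) at n=113: λ_k = cos(kπ/114); max |λ| at k=1 ⇒ ρ_J = cos(π/114) ≈ 0.9996203.
√(1−ρ_J²) = |sin(π/114)| = 0.0275543
Young: ω* = 2/(1+√(1−ρ_J²)) = 2/(1+0.0275543) = 2/1.0275543 = 1.9463692.
Hence ρ(B_{ω*}) = 1.9463692 − 1 = 0.9463692.
Need (0.9463692)^m ≤ 10^(−10): m ≥ 10·ln10/|ln 0.9463692| = 23.0259/0.0551225 = 417.722 ⇒ m = 418.

m = 418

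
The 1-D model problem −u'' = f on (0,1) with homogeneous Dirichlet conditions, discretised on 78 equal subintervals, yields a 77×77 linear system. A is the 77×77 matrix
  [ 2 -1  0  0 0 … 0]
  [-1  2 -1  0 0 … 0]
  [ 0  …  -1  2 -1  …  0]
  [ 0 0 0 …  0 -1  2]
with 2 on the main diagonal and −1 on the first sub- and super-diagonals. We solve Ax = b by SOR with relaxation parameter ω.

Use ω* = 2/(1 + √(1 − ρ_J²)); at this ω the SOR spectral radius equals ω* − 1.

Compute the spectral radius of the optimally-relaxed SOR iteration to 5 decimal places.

ρ_SOR = 0.92259

With n=77, ρ(Jacobi) = cos(π/78) = 0.99919.
√(1 − cos²(π/78)) = sin(π/78) ≈ 0.040266.
[ω*] 2 ÷ (1 + 0.040266) = 2 ÷ 1.040266 = 1.92259.
Hence ρ(B_{ω*}) = 1.92259 − 1 = 0.92259.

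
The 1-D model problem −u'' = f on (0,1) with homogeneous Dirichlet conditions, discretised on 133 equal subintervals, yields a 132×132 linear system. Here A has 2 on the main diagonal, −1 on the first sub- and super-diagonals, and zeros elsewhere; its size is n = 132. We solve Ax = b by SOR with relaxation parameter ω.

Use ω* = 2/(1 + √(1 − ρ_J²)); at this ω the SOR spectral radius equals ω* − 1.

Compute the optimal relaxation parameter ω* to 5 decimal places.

ω* = 1.95385

B_J for the 132×132 system has eigenvalues cos(kπ/133); ρ_J = cos(π/133) = 0.99972.
√(1−ρ_J²) = |sin(π/133)| = 0.023619
[ω*] 2 ÷ (1 + 0.023619) = 2 ÷ 1.023619 = 1.95385.
Hence ρ(B_{ω*}) = 1.95385 − 1 = 0.95385.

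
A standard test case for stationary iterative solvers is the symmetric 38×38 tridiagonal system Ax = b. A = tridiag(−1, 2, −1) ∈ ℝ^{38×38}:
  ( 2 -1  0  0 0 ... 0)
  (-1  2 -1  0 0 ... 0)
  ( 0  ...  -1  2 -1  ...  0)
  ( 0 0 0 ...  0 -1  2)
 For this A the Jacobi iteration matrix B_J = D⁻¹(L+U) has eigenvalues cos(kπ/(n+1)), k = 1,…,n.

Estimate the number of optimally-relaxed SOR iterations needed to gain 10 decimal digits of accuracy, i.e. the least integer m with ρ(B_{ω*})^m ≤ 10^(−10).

m = 143

spectrum of D⁻¹(L+U) = {cos(kπ/39) : 1≤k≤38}; ρ_J = cos(π/39) = 0.9967573.
root = sin(π/39) = 0.0804666  (since 1−cos² = sin²).
Then 2/(1+√(1−ρ_J²)) = 2/(1+0.0804666); ω* = 2/1.0804666 = 1.8510521.
and ρ(B_{ω*}) = 1.8510521 − 1 = 0.8510521.
For 10 digits: m = 10·ln10 / (−ln 0.8510521) = 23.0259/0.161282 = 142.768; round up → m = 143.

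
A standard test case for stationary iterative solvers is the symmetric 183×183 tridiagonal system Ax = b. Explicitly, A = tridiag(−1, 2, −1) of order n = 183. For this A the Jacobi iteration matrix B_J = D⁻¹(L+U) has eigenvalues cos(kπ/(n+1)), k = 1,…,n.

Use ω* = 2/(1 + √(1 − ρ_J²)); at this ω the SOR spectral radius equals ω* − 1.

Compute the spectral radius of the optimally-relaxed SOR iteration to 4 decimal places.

B_J for the 183×183 system has eigenvalues cos(kπ/184); ρ_J = cos(π/184) = 0.9999.
√(1 − cos²(π/184)) = sin(π/184) ≈ 0.01707.
[ω*] 2 ÷ (1 + 0.01707) = 2 ÷ 1.01707 = 1.9664.
ρ_SOR = ω* − 1 ≈ 0.9664.

ρ_SOR = 0.9664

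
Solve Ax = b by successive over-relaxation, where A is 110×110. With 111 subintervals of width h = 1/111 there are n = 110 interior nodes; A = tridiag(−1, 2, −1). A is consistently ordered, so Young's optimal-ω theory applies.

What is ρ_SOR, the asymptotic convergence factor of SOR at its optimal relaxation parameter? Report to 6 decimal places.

spectrum of D⁻¹(L+U) = {cos(kπ/111) : 1≤k≤110}; ρ_J = cos(π/111) = 0.999600.
1 − cos²(π/111) = sin²(π/111) ⇒ √(1−ρ_J²) = sin(π/111) = 0.0282989.
Young: ω* = 2/(1+√(1−ρ_J²)) = 2/(1+0.0282989) = 2/1.0282989 = 1.944960.
At ω = 1.944960 every |λ(B_ω)| = ω−1, so ρ_SOR = 0.944960.

ρ_SOR = 0.944960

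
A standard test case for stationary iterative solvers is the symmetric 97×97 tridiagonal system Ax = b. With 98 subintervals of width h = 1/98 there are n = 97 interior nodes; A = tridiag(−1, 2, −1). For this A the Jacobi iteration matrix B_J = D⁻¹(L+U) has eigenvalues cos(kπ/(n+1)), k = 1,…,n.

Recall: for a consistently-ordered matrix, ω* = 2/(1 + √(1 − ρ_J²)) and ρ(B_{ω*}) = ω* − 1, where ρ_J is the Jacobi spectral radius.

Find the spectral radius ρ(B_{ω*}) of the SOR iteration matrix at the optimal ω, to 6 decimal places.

spectrum of D⁻¹(L+U) = {cos(kπ/98) : 1≤k≤97}; ρ_J = cos(π/98) = 0.999486.
root = sin(π/98) = 0.0320516  (since 1−cos² = sin²).
Young: ω* = 2/(1+√(1−ρ_J²)) = 2/(1+0.0320516) = 2/1.0320516 = 1.937888.
ρ_SOR = ω* − 1 ≈ 0.937888.

ρ_SOR = 0.937888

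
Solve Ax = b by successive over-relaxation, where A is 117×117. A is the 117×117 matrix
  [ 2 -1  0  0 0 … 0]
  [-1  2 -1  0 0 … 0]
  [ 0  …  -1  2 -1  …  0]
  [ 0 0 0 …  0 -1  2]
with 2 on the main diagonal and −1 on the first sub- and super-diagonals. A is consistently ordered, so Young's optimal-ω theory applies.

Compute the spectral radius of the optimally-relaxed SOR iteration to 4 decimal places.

With n=117, ρ(Jacobi) = cos(π/118) = 0.9996.
√(1−ρ_J²) simplifies to sin(π/118) = 0.02662.
Then 2/(1+√(1−ρ_J²)) = 2/(1+0.02662); ω* = 2/1.02662 = 1.9481.
ρ(B_{ω*}) = ω*−1 = 0.9481

ρ_SOR = 0.9481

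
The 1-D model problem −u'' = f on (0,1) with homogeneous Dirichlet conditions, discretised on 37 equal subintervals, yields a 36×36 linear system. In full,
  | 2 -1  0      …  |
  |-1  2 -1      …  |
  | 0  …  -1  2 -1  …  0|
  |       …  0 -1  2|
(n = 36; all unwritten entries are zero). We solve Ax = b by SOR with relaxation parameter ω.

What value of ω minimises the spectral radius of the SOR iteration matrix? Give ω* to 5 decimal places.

With n=36, ρ(Jacobi) = cos(π/37) = 0.99640.
√(1−ρ_J²) simplifies to sin(π/37) = 0.084806.
ω* = 2/(1 + 0.084806) = 2/1.084806 = 1.84365.
ρ(B_{ω*}) = ω*−1 = 0.84365

ω* = 1.84365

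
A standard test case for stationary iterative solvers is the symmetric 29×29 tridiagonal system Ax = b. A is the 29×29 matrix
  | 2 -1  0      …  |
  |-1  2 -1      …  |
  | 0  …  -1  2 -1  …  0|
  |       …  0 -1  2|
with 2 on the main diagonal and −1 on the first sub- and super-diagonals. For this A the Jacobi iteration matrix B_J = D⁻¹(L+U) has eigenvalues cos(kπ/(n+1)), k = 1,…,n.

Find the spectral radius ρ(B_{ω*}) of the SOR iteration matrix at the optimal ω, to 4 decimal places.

With n=29, ρ(Jacobi) = cos(π/30) = 0.9945.
1 − cos²(π/30) = sin²(π/30) ⇒ √(1−ρ_J²) = sin(π/30) = 0.10453.
So ω* = 2/1.10453 = 1.8107 (Young).
At ω = 1.8107 every |λ(B_ω)| = ω−1, so ρ_SOR = 0.8107.

ρ_SOR = 0.8107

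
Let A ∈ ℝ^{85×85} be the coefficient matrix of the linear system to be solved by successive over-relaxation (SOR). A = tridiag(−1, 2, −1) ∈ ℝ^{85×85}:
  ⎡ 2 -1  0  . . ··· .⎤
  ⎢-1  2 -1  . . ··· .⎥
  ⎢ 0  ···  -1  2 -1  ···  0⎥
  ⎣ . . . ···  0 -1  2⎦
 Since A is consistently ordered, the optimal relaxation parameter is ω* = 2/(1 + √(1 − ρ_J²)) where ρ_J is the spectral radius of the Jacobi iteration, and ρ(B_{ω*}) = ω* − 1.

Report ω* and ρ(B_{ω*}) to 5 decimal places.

ω* = 1.92953, ρ_SOR = 0.92953

ρ_J = max_k |cos(kπ/86)| = cos(π/86) = 0.99933
√(1−ρ_J²) simplifies to sin(π/86) = 0.036522.
ω* = 2 / (1 + 0.036522) = 2 / 1.036522 ≈ 1.92953.
ρ_SOR = ω* − 1 = 1.92953 − 1 = 0.92953.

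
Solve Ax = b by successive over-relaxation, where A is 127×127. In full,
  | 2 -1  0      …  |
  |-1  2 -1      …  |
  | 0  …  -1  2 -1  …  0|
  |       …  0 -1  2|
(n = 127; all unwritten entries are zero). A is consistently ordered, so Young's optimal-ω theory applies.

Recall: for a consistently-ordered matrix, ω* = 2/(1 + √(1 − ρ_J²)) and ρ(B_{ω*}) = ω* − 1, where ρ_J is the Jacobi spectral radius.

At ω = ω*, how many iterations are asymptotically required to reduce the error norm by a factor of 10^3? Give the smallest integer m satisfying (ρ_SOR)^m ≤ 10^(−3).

m = 141

ρ_J = max_k |cos(kπ/128)| = cos(π/128) = 0.9996988
√(1 − cos²(π/128)) = sin(π/128) ≈ 0.0245412.
So ω* = 2/1.0245412 = 1.9520933 (Young).
ρ_SOR = ω* − 1 = 1.9520933 − 1 = 0.9520933.
For 3 digits: m = 3·ln10 / (−ln 0.9520933) = 6.90776/0.0490922 = 140.710; round up → m = 141.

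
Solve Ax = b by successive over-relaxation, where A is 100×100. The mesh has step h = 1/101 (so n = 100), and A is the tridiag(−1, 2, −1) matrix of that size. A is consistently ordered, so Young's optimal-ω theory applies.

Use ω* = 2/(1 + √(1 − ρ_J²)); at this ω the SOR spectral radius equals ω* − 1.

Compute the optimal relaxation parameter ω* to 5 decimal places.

ω* = 1.93968

spectrum of D⁻¹(L+U) = {cos(kπ/101) : 1≤k≤100}; ρ_J = cos(π/101) = 0.99952.
1 − cos²(π/101) = sin²(π/101) ⇒ √(1−ρ_J²) = sin(π/101) = 0.031100.
ω* = 2 / (1 + 0.031100) = 2 / 1.031100 ≈ 1.93968.
and ρ(B_{ω*}) = 1.93968 − 1 = 0.93968.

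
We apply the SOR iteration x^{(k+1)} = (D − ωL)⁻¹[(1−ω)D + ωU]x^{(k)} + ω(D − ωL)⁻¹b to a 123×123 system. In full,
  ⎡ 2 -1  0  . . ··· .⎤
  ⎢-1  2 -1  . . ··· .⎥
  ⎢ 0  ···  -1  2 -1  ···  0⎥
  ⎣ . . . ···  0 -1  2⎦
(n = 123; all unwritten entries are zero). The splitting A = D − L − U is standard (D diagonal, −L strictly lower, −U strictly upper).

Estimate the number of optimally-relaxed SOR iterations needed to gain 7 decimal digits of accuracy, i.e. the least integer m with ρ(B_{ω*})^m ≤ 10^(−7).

m = 319

With n=123, ρ(Jacobi) = cos(π/124) = 0.9996791.
root = sin(π/124) = 0.0253327  (since 1−cos² = sin²).
ω* = 2/(1 + 0.0253327) = 2/1.0253327 = 1.9505864.
Hence ρ(B_{ω*}) = 1.9505864 − 1 = 0.9505864.
For 7 digits: m = 7·ln10 / (−ln 0.9505864) = 16.1181/0.0506762 = 318.061; round up → m = 319.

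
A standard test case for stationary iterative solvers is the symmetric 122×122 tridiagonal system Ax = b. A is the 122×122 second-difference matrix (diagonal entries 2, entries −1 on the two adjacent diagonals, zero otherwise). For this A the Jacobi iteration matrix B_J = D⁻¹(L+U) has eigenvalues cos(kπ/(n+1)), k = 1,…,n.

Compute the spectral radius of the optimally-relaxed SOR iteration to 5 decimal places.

ρ_SOR = 0.95019

n=122: λ(B_J) = 1 − λ(A)/2 = cos(kπ/123); k=1 gives ρ_J = 0.99967.
√(1 − cos²(π/123)) = sin(π/123) ≈ 0.025539.
ω* = 2/(1 + 0.025539) = 2/1.025539 = 1.95019.
[ρ_SOR] ω* − 1 = 0.95019.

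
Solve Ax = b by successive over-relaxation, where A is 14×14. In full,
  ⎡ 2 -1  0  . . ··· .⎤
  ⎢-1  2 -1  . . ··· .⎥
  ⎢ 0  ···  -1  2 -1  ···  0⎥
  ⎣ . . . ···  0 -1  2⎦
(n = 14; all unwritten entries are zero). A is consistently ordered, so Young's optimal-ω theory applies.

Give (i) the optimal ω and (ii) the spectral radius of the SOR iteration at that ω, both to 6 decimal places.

ω* = 1.655750, ρ_SOR = 0.655750

ρ_J = max_k |cos(kπ/15)| = cos(π/15) = 0.978148
√(1 − cos²(π/15)) = sin(π/15) ≈ 0.2079117.
Then 2/(1+√(1−ρ_J²)) = 2/(1+0.2079117); ω* = 2/1.2079117 = 1.655750.
and ρ(B_{ω*}) = 1.655750 − 1 = 0.655750.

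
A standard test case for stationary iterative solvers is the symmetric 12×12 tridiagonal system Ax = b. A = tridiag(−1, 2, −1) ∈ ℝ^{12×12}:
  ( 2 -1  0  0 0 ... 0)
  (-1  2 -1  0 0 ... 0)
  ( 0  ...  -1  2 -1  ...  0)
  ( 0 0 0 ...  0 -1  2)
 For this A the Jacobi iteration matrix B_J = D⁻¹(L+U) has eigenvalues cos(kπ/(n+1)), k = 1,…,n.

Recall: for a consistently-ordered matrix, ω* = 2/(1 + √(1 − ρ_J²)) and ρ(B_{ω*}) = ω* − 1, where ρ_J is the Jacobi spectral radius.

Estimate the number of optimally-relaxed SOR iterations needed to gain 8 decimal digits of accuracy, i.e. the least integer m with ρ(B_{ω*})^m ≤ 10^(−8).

n=12: λ(B_J) = 1 − λ(A)/2 = cos(kπ/13); k=1 gives ρ_J = 0.9709418.
√(1 − cos²(π/13)) = sin(π/13) ≈ 0.2393157.
Then 2/(1+√(1−ρ_J²)) = 2/(1+0.2393157); ω* = 2/1.2393157 = 1.6137938.
At ω = 1.6137938 every |λ(B_ω)| = ω−1, so ρ_SOR = 0.6137938.
m ≥ 8·ln10 / (−ln 0.6137938) = 37.740; smallest integer m = 38.

m = 38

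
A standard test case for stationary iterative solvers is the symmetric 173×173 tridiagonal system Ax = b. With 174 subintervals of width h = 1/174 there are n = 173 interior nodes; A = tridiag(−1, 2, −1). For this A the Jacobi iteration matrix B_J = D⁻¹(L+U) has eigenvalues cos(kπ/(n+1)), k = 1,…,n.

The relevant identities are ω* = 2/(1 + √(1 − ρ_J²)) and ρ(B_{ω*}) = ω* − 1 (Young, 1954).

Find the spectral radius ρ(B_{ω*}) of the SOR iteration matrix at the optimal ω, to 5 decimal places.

ρ_J = max_k |cos(kπ/174)| = cos(π/174) = 0.99984
1 − cos²(π/174) = sin²(π/174) ⇒ √(1−ρ_J²) = sin(π/174) = 0.018054.
[ω*] 2 ÷ (1 + 0.018054) = 2 ÷ 1.018054 = 1.96453.
At ω = 1.96453 every |λ(B_ω)| = ω−1, so ρ_SOR = 0.96453.

ρ_SOR = 0.96453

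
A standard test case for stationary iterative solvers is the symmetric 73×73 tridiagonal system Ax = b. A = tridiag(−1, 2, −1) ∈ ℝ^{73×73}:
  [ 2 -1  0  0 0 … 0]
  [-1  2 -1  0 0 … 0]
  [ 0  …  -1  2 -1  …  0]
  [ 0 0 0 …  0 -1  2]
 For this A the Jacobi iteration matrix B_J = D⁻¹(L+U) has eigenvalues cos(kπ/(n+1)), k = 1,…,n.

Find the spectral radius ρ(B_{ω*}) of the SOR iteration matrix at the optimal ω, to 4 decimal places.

B_J for the 73×73 system has eigenvalues cos(kπ/74); ρ_J = cos(π/74) = 0.9991.
1 − cos²(π/74) = sin²(π/74) ⇒ √(1−ρ_J²) = sin(π/74) = 0.04244.
So ω* = 2/1.04244 = 1.9186 (Young).
and ρ(B_{ω*}) = 1.9186 − 1 = 0.9186.

ρ_SOR = 0.9186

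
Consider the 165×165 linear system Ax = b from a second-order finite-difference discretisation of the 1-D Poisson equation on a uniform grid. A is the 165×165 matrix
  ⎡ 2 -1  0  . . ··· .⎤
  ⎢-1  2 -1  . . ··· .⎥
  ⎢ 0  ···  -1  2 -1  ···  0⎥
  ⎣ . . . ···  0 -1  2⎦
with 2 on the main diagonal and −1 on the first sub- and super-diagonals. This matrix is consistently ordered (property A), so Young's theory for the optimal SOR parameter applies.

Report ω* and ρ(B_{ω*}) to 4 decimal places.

ω* = 1.9629, ρ_SOR = 0.9629

n=165: λ(B_J) = 1 − λ(A)/2 = cos(kπ/166); k=1 gives ρ_J = 0.9998.
√(1 − cos²(π/166)) = sin(π/166) ≈ 0.01892.
Young: ω* = 2/(1+√(1−ρ_J²)) = 2/(1+0.01892) = 2/1.01892 = 1.9629.
ρ(B_{ω*}) = ω*−1 = 0.9629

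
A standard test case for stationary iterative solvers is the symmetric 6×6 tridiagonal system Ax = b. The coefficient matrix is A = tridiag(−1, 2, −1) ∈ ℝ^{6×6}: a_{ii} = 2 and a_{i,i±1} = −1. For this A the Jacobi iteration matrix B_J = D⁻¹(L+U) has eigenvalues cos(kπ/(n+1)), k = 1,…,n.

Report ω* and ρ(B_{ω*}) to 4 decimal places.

ω* = 1.3948, ρ_SOR = 0.3948

ρ_J = max_k |cos(kπ/7)| = cos(π/7) = 0.9010
1 − cos²(π/7) = sin²(π/7) ⇒ √(1−ρ_J²) = sin(π/7) = 0.43388.
ω* = 2/(1 + 0.43388) = 2/1.43388 = 1.3948.
ρ_SOR = ω* − 1 = 1.3948 − 1 = 0.3948.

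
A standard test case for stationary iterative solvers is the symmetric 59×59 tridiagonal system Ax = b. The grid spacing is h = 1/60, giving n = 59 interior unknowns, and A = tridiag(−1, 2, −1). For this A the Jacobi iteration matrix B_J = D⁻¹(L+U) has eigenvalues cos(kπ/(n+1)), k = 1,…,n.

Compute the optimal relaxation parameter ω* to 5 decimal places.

ω* = 1.90053

n=59: λ(B_J) = 1 − λ(A)/2 = cos(kπ/60); k=1 gives ρ_J = 0.99863.
1 − cos²(π/60) = sin²(π/60) ⇒ √(1−ρ_J²) = sin(π/60) = 0.052336.
Young: ω* = 2/(1+√(1−ρ_J²)) = 2/(1+0.052336) = 2/1.052336 = 1.90053.
ρ(B_{ω*}) = ω*−1 = 0.90053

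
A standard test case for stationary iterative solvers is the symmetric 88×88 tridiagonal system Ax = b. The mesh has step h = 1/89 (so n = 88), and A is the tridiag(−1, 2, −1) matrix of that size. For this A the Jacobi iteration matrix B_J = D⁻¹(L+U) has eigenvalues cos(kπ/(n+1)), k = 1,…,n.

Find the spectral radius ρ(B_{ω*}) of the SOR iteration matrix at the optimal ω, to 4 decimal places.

B_J for the 88×88 system has eigenvalues cos(kπ/89); ρ_J = cos(π/89) = 0.9994.
root = sin(π/89) = 0.03529  (since 1−cos² = sin²).
[ω*] 2 ÷ (1 + 0.03529) = 2 ÷ 1.03529 = 1.9318.
and ρ(B_{ω*}) = 1.9318 − 1 = 0.9318.

ρ_SOR = 0.9318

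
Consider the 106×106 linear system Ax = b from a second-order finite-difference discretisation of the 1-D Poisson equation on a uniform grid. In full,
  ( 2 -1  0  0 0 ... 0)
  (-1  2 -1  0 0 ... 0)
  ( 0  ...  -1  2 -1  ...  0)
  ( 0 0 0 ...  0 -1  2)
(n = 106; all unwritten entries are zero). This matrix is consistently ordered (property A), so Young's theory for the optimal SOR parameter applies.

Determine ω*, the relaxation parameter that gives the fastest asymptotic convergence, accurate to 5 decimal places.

ω* = 1.94296

ρ_J = max_k |cos(kπ/107)| = cos(π/107) = 0.99957
√(1−ρ_J²) simplifies to sin(π/107) = 0.029356.
Then 2/(1+√(1−ρ_J²)) = 2/(1+0.029356); ω* = 2/1.029356 = 1.94296.
ρ_SOR = ω* − 1 ≈ 0.94296.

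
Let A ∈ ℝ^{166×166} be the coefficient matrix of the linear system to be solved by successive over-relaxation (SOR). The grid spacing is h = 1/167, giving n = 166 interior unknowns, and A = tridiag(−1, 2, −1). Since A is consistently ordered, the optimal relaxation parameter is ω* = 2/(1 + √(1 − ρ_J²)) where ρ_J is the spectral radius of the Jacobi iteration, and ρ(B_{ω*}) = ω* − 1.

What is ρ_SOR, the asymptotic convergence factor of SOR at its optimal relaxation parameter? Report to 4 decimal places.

ρ_SOR = 0.9631

[ρ_J] n=166: ρ(B_J) = cos(π/(n+1)) = cos(π/167) = 0.9998.
√(1−ρ_J²) = |sin(π/167)| = 0.01881
Then 2/(1+√(1−ρ_J²)) = 2/(1+0.01881); ω* = 2/1.01881 = 1.9631.
and ρ(B_{ω*}) = 1.9631 − 1 = 0.9631.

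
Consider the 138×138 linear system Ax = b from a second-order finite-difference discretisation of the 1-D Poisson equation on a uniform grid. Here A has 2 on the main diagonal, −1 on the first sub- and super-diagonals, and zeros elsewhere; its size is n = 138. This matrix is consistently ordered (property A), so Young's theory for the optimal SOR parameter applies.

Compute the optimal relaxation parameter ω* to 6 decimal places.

ω* = 1.955800

ρ_J = max_k |cos(kπ/139)| = cos(π/139) = 0.999745
√(1−ρ_J²) simplifies to sin(π/139) = 0.0225995.
Then 2/(1+√(1−ρ_J²)) = 2/(1+0.0225995); ω* = 2/1.0225995 = 1.955800.
ρ_SOR = ω* − 1 = 1.955800 − 1 = 0.955800.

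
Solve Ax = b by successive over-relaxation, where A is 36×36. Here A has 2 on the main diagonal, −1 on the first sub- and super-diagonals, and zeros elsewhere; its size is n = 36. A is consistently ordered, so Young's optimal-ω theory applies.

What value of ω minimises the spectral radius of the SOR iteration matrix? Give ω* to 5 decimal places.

ω* = 1.84365

ρ_J = max_k |cos(kπ/37)| = cos(π/37) = 0.99640
1 − cos²(π/37) = sin²(π/37) ⇒ √(1−ρ_J²) = sin(π/37) = 0.084806.
ω* = 2/(1 + 0.084806) = 2/1.084806 = 1.84365.
[ρ_SOR] ω* − 1 = 0.84365.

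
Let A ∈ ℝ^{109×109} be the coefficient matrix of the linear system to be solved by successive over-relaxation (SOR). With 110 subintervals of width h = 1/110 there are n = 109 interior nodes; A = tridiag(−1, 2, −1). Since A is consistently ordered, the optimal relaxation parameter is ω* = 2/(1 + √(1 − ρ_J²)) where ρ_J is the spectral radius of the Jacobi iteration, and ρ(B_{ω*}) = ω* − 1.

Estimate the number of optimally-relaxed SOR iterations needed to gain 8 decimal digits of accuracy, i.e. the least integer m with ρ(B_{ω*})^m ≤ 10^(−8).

m = 323

spectrum of D⁻¹(L+U) = {cos(kπ/110) : 1≤k≤109}; ρ_J = cos(π/110) = 0.9995922.
√(1 − cos²(π/110)) = sin(π/110) ≈ 0.0285561.
Then 2/(1+√(1−ρ_J²)) = 2/(1+0.0285561); ω* = 2/1.0285561 = 1.9444734.
At ω = 1.9444734 every |λ(B_ω)| = ω−1, so ρ_SOR = 0.9444734.
m ≥ 8·ln10 / (−ln 0.9444734) = 322.447; smallest integer m = 323.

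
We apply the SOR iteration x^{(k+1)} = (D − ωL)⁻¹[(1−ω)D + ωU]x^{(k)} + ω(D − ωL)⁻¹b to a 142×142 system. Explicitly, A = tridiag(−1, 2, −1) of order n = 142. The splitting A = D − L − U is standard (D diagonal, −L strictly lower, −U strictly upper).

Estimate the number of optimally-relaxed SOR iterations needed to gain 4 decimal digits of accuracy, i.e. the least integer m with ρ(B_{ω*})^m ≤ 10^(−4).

spectrum of D⁻¹(L+U) = {cos(kπ/143) : 1≤k≤142}; ρ_J = cos(π/143) = 0.9997587.
root = sin(π/143) = 0.0219674  (since 1−cos² = sin²).
ω* = 2/(1 + 0.0219674) = 2/1.0219674 = 1.9570096.
ρ_SOR = ω* − 1 = 1.9570096 − 1 = 0.9570096.
m ≥ 4·ln10 / (−ln 0.9570096) = 209.603; smallest integer m = 210.

m = 210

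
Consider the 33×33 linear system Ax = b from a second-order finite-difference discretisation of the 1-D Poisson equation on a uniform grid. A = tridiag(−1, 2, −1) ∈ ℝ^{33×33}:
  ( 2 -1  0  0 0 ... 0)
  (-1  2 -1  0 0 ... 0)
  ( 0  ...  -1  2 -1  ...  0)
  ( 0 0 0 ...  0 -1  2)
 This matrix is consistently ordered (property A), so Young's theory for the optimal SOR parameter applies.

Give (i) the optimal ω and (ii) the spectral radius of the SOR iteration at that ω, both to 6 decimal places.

ω* = 1.831052, ρ_SOR = 0.831052

With n=33, ρ(Jacobi) = cos(π/34) = 0.995734.
root = sin(π/34) = 0.0922684  (since 1−cos² = sin²).
ω* = 2 / (1 + 0.0922684) = 2 / 1.0922684 ≈ 1.831052.
ρ(B_{ω*}) = ω*−1 = 0.831052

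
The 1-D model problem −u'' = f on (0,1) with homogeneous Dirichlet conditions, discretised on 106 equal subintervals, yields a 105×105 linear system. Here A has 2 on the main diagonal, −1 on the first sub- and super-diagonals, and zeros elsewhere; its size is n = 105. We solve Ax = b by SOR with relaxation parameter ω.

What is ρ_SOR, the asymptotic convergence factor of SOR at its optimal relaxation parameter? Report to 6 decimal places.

ρ_SOR = 0.942439

spectrum of D⁻¹(L+U) = {cos(kπ/106) : 1≤k≤105}; ρ_J = cos(π/106) = 0.999561.
1 − cos²(π/106) = sin²(π/106) ⇒ √(1−ρ_J²) = sin(π/106) = 0.0296333.
ω* = 2/(1 + 0.0296333) = 2/1.0296333 = 1.942439.
[ρ_SOR] ω* − 1 = 0.942439.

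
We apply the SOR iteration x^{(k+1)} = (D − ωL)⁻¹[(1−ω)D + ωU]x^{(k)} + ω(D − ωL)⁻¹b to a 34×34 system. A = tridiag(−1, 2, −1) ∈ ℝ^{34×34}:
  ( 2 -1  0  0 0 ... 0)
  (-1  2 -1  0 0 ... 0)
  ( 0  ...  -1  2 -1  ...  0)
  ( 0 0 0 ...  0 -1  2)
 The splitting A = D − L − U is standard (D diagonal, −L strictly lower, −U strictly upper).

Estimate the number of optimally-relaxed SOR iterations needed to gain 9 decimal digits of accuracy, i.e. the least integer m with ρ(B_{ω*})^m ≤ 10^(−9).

m = 116

n=34: λ(B_J) = 1 − λ(A)/2 = cos(kπ/35); k=1 gives ρ_J = 0.9959743.
√(1−ρ_J²) simplifies to sin(π/35) = 0.0896393.
So ω* = 2/1.0896393 = 1.8354698 (Young).
At ω = 1.8354698 every |λ(B_ω)| = ω−1, so ρ_SOR = 0.8354698.
Need (0.8354698)^m ≤ 10^(−9): m ≥ 9·ln10/|ln 0.8354698| = 20.7233/0.179761 = 115.283 ⇒ m = 116.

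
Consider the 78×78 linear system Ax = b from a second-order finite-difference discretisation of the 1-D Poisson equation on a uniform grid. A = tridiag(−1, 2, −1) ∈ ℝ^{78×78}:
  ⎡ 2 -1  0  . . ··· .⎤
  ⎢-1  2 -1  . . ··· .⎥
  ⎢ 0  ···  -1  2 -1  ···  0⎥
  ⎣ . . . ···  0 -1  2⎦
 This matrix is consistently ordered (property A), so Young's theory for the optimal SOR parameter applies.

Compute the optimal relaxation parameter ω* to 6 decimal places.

½·tridiag(1,0,1) at n=78: λ_k = cos(kπ/79); max |λ| at k=1 ⇒ ρ_J = cos(π/79) ≈ 0.999209.
1 − cos²(π/79) = sin²(π/79) ⇒ √(1−ρ_J²) = sin(π/79) = 0.0397565.
[ω*] 2 ÷ (1 + 0.0397565) = 2 ÷ 1.0397565 = 1.923527.
At ω = 1.923527 every |λ(B_ω)| = ω−1, so ρ_SOR = 0.923527.

ω* = 1.923527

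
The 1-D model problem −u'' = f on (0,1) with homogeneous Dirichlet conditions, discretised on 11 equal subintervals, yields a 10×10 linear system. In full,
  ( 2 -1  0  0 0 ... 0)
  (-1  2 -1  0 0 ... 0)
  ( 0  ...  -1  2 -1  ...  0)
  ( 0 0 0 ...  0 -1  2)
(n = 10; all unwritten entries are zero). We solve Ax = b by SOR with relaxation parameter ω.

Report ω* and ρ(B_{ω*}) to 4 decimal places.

ω* = 1.5604, ρ_SOR = 0.5604

½·tridiag(1,0,1) at n=10: λ_k = cos(kπ/11); max |λ| at k=1 ⇒ ρ_J = cos(π/11) ≈ 0.9595.
√(1−ρ_J²) = |sin(π/11)| = 0.28173
Then 2/(1+√(1−ρ_J²)) = 2/(1+0.28173); ω* = 2/1.28173 = 1.5604.
At ω = 1.5604 every |λ(B_ω)| = ω−1, so ρ_SOR = 0.5604.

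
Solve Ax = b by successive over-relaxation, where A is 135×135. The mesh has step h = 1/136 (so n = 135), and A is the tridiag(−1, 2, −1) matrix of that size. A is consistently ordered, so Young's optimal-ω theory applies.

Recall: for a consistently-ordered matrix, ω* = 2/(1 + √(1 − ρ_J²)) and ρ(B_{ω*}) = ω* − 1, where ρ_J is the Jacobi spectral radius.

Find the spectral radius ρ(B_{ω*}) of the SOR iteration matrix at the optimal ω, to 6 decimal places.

ρ_SOR = 0.954847

½·tridiag(1,0,1) at n=135: λ_k = cos(kπ/136); max |λ| at k=1 ⇒ ρ_J = cos(π/136) ≈ 0.999733.
√(1 − cos²(π/136)) = sin(π/136) ≈ 0.0230979.
ω* = 2/(1+0.0230979) = 1.954847
ρ_SOR = ω* − 1 = 1.954847 − 1 = 0.954847.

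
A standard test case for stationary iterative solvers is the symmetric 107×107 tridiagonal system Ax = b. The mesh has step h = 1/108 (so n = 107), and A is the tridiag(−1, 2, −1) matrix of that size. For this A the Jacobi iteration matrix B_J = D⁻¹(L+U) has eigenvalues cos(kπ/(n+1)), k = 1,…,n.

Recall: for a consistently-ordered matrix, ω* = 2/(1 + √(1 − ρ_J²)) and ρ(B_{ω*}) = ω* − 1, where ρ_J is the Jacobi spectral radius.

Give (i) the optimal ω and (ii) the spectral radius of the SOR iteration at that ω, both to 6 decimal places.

ω* = 1.943475, ρ_SOR = 0.943475

With n=107, ρ(Jacobi) = cos(π/108) = 0.999577.
√(1 − cos²(π/108)) = sin(π/108) ≈ 0.0290847.
ω* = 2/(1 + 0.0290847) = 2/1.0290847 = 1.943475.
At ω = 1.943475 every |λ(B_ω)| = ω−1, so ρ_SOR = 0.943475.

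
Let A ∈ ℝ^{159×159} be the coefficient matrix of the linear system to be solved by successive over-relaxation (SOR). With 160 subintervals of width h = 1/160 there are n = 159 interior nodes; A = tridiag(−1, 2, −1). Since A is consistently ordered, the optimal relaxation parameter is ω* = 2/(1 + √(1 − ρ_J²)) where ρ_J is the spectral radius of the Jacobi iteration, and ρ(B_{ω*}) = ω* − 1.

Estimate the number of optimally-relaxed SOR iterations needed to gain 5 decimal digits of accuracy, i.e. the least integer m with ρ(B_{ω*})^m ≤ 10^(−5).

spectrum of D⁻¹(L+U) = {cos(kπ/160) : 1≤k≤159}; ρ_J = cos(π/160) = 0.9998072.
√(1 − cos²(π/160)) = sin(π/160) ≈ 0.0196337.
ω* = 2/(1+0.0196337) = 1.9614887
and ρ(B_{ω*}) = 1.9614887 − 1 = 0.9614887.
5·ln10 = 11.5129; −ln(0.9614887) = 0.0392725; m = ⌈11.5129/0.0392725⌉ = ⌈293.154⌉ = 294.

m = 294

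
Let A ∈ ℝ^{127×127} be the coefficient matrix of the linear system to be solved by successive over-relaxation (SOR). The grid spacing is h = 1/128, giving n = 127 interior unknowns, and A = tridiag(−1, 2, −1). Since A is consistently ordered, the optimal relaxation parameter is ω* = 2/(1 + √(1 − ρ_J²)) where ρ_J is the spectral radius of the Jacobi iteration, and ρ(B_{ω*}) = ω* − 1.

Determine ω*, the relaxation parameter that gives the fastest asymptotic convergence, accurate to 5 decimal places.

spectrum of D⁻¹(L+U) = {cos(kπ/128) : 1≤k≤127}; ρ_J = cos(π/128) = 0.99970.
√(1−ρ_J²) = |sin(π/128)| = 0.024541
So ω* = 2/1.024541 = 1.95209 (Young).
ρ_SOR = ω* − 1 ≈ 0.95209.

ω* = 1.95209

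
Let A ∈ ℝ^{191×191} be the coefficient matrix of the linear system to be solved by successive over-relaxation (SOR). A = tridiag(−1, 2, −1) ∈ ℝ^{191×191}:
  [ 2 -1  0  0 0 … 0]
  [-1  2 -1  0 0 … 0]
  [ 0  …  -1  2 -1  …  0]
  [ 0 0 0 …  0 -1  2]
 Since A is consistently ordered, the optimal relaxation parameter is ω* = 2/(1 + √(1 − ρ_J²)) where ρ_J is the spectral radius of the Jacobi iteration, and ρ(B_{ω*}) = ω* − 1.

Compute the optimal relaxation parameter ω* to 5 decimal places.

ω* = 1.96780

spectrum of D⁻¹(L+U) = {cos(kπ/192) : 1≤k≤191}; ρ_J = cos(π/192) = 0.99987.
√(1 − cos²(π/192)) = sin(π/192) ≈ 0.016362.
ω* = 2/(1+0.016362) = 1.96780
Hence ρ(B_{ω*}) = 1.96780 − 1 = 0.96780.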